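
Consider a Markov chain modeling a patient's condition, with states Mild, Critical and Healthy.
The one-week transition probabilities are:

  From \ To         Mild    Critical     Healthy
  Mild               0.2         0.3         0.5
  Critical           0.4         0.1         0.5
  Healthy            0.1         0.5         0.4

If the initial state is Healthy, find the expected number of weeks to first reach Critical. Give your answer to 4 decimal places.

2.0930

Let t(s) be the expected number of weeks to first reach Critical from state s, with t(Critical) = 0. Conditioning on the first week:
t(Mild) = 1 + 0.2·t(Mild) + 0.5·t(Healthy)
t(Healthy) = 1 + 0.1·t(Mild) + 0.4·t(Healthy)
Solving: t(Mild) = 2.5581, t(Healthy) = 2.0930.
Expected weeks from Healthy to Critical: 2.0930.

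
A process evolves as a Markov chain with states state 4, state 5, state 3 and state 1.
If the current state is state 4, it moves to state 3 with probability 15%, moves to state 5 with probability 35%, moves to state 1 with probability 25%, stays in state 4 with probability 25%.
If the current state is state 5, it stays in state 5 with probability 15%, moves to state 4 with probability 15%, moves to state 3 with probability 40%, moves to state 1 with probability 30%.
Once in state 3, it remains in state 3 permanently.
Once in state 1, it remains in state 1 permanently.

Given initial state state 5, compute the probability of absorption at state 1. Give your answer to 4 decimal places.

Let h(s) be the probability of absorption at state 1 starting from transient state s. Then h(state 1) = 1 and h(state 3) = 0. By first-step analysis:
h(state 4) = 0.25·h(state 4) + 0.35·h(state 5) + 0.15·0 + 0.25·1
h(state 5) = 0.15·h(state 4) + 0.15·h(state 5) + 0.4·0 + 0.3·1
Solving: h(state 4) = 0.5427, h(state 5) = 0.4487.
Starting from state 5, the probability is 0.4487.

0.4487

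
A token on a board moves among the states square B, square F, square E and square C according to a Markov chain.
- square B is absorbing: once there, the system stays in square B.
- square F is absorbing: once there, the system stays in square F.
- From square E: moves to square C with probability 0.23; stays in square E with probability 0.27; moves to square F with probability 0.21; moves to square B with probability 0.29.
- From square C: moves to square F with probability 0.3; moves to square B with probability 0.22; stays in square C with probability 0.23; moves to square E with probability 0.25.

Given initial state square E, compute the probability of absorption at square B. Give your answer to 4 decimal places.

Let h(s) be the probability of absorption at square B starting from transient state s. Then h(square B) = 1 and h(square F) = 0. By first-step analysis:
h(square E) = 0.29·1 + 0.21·0 + 0.27·h(square E) + 0.23·h(square C)
h(square C) = 0.22·1 + 0.3·0 + 0.25·h(square E) + 0.23·h(square C)
Solving: h(square E) = 0.5428, h(square C) = 0.4620.
Starting from square E, the probability is 0.5428.

0.5428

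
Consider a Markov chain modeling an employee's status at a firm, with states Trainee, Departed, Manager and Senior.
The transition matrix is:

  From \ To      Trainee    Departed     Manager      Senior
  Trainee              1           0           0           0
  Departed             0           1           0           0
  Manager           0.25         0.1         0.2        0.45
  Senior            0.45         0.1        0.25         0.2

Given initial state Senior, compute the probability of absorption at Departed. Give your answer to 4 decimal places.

0.1991

Let h(s) be the probability of absorption at Departed starting from transient state s. Then h(Departed) = 1 and h(Trainee) = 0. By first-step analysis:
h(Manager) = 0.25·0 + 0.1·1 + 0.2·h(Manager) + 0.45·h(Senior)
h(Senior) = 0.45·0 + 0.1·1 + 0.25·h(Manager) + 0.2·h(Senior)
Solving: h(Manager) = 0.2370, h(Senior) = 0.1991.
Starting from Senior, the probability is 0.1991.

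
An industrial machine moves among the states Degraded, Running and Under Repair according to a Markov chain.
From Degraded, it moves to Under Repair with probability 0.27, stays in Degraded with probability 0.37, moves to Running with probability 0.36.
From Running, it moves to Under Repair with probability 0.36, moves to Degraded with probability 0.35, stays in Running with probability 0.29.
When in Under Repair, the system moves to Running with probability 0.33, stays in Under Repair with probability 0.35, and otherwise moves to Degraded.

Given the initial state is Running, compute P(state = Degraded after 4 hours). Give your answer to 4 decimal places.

Propagate the distribution vector 4 hours from Running.
After 0 hours: (0.0000, 1.0000, 0.0000)
After 1 hour: (0.3500, 0.2900, 0.3600)
After 2 hours: (0.3462, 0.3289, 0.3249)
After 3 hours: (0.3472, 0.3272, 0.3256)
After 4 hours: (0.3472, 0.3273, 0.3255)
P(in Degraded after 4 hours) = 0.3472

0.3472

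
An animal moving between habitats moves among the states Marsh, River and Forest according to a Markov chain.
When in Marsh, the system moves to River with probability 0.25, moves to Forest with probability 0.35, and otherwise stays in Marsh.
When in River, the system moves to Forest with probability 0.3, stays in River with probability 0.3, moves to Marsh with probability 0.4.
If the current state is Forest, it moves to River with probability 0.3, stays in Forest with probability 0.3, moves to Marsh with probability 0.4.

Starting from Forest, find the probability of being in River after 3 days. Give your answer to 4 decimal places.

Propagate the distribution vector 3 days from Forest.
After 0 days: (0.0000, 0.0000, 1.0000)
After 1 day: (0.4000, 0.3000, 0.3000)
After 2 days: (0.4000, 0.2800, 0.3200)
After 3 days: (0.4000, 0.2800, 0.3200)
P(in River after 3 days) = 0.2800

0.2800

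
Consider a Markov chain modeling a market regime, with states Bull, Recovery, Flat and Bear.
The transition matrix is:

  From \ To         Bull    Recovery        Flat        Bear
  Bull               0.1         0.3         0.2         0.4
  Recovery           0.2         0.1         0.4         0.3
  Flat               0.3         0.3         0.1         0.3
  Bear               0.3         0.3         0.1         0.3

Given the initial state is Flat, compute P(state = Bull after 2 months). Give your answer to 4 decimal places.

Propagate the distribution vector 2 months from Flat.
After 0 months: (0.0000, 0.0000, 1.0000, 0.0000)
After 1 month: (0.3000, 0.3000, 0.1000, 0.3000)
After 2 months: (0.2100, 0.2400, 0.2200, 0.3300)
P(in Bull after 2 months) = 0.2100

0.2100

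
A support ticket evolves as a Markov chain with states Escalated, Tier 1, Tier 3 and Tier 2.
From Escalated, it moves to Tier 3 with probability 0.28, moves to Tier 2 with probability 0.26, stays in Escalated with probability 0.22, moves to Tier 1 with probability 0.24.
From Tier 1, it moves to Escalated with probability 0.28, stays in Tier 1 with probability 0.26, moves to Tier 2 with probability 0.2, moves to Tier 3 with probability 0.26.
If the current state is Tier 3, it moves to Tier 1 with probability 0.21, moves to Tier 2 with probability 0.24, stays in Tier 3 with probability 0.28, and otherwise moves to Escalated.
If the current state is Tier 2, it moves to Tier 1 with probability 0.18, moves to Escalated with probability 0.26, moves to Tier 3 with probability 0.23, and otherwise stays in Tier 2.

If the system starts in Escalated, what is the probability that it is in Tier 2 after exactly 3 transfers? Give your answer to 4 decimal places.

0.2596

Propagate the distribution vector 3 transfers from Escalated.
After 0 transfers: (1.0000, 0.0000, 0.0000, 0.0000)
After 1 transfer: (0.2200, 0.2400, 0.2800, 0.2600)
After 2 transfers: (0.2588, 0.2208, 0.2622, 0.2582)
After 3 transfers: (0.2567, 0.2211, 0.2627, 0.2596)
P(in Tier 2 after 3 transfers) = 0.2596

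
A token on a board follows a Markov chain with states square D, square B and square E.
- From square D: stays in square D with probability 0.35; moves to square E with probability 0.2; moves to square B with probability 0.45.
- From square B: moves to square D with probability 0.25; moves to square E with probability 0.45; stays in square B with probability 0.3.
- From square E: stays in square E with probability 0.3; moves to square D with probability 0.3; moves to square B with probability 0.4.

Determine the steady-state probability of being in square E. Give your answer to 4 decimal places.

Let the stationary distribution be π with π = πP and π_1 + π_2 + π_3 = 1.
π_1 = 0.35·π_1 + 0.25·π_2 + 0.3·π_3
π_2 = 0.45·π_1 + 0.3·π_2 + 0.4·π_3
Solving with the normalization constraint gives π = (0.2959, 0.3771, 0.3270).
So the stationary probability of square E is 0.3270.

0.3270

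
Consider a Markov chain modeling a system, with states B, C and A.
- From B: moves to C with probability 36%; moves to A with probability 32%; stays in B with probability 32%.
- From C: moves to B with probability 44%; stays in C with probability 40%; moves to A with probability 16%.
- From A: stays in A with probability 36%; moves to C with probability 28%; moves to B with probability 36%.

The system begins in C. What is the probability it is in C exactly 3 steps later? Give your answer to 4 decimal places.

Propagate the distribution vector 3 steps from C.
After 0 steps: (0.0000, 1.0000, 0.0000)
After 1 step: (0.4400, 0.4000, 0.1600)
After 2 steps: (0.3744, 0.3632, 0.2624)
After 3 steps: (0.3741, 0.3535, 0.2724)
P(in C after 3 steps) = 0.3535

0.3535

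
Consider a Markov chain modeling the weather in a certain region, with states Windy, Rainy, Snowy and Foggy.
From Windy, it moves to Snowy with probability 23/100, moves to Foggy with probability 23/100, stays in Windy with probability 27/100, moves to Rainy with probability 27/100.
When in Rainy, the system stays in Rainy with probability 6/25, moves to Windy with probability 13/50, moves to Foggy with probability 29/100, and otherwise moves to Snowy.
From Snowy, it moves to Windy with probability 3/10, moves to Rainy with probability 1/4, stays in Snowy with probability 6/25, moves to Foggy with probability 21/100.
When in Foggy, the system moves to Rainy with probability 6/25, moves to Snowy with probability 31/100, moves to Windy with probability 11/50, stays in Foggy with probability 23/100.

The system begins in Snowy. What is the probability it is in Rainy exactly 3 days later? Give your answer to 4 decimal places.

Propagate the distribution vector 3 days from Snowy.
After 0 days: (0.0000, 0.0000, 1.0000, 0.0000)
After 1 day: (0.3000, 0.2500, 0.2400, 0.2100)
After 2 days: (0.2642, 0.2514, 0.2442, 0.2402)
After 3 days: (0.2628, 0.2504, 0.2466, 0.2402)
P(in Rainy after 3 days) = 0.2504

0.2504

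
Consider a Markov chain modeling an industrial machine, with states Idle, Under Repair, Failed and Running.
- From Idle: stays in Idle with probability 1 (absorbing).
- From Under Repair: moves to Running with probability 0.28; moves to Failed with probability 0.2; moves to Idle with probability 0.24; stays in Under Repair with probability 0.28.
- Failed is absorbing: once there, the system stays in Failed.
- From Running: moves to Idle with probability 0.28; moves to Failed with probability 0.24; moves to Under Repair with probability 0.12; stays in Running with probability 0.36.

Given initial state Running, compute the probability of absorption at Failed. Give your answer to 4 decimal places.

0.4607

Let h(s) be the probability of absorption at Failed starting from transient state s. Then h(Failed) = 1 and h(Idle) = 0. By first-step analysis:
h(Under Repair) = 0.24·0 + 0.28·h(Under Repair) + 0.2·1 + 0.28·h(Running)
h(Running) = 0.28·0 + 0.12·h(Under Repair) + 0.24·1 + 0.36·h(Running)
Solving: h(Under Repair) = 0.4569, h(Running) = 0.4607.
Starting from Running, the probability is 0.4607.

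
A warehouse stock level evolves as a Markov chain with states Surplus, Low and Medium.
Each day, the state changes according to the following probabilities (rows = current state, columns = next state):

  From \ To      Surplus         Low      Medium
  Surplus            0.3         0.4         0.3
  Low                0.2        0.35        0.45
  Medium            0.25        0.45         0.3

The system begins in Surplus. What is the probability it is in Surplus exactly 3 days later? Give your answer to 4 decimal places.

Propagate the distribution vector 3 days from Surplus.
After 0 days: (1.0000, 0.0000, 0.0000)
After 1 day: (0.3000, 0.4000, 0.3000)
After 2 days: (0.2450, 0.3950, 0.3600)
After 3 days: (0.2425, 0.3983, 0.3593)
P(in Surplus after 3 days) = 0.2425

0.2425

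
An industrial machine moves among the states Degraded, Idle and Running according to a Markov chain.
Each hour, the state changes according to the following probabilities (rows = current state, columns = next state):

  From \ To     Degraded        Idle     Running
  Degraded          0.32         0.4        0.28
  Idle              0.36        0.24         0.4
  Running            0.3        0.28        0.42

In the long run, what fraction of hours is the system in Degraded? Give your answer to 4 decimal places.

Let the stationary distribution be π with π = πP and π_1 + π_2 + π_3 = 1.
π_1 = 0.32·π_1 + 0.36·π_2 + 0.3·π_3
π_2 = 0.4·π_1 + 0.24·π_2 + 0.28·π_3
Solving with the normalization constraint gives π = (0.3249, 0.3067, 0.3684).
So the stationary probability of Degraded is 0.3249.

0.3249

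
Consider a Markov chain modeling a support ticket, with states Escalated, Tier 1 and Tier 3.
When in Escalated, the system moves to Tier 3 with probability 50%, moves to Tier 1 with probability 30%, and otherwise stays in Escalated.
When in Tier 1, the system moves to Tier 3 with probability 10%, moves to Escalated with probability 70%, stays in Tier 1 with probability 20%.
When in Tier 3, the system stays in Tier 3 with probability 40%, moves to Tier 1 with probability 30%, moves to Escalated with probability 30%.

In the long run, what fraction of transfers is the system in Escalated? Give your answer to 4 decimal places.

0.3719

Let the stationary distribution be π with π = πP and π_1 + π_2 + π_3 = 1.
π_1 = 0.2·π_1 + 0.7·π_2 + 0.3·π_3
π_2 = 0.3·π_1 + 0.2·π_2 + 0.3·π_3
Solving with the normalization constraint gives π = (0.3719, 0.2727, 0.3554).
So the stationary probability of Escalated is 0.3719.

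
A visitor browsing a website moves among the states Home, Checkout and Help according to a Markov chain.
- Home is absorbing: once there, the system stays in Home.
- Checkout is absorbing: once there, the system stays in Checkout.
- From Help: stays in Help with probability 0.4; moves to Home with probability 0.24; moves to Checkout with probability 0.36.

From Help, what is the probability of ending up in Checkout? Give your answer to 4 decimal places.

0.6000

Let h(s) be the probability of absorption at Checkout starting from transient state s. Then h(Checkout) = 1 and h(Home) = 0. By first-step analysis:
h(Help) = 0.24·0 + 0.36·1 + 0.4·h(Help)
Solving: h(Help) = 0.6000.
Starting from Help, the probability is 0.6000.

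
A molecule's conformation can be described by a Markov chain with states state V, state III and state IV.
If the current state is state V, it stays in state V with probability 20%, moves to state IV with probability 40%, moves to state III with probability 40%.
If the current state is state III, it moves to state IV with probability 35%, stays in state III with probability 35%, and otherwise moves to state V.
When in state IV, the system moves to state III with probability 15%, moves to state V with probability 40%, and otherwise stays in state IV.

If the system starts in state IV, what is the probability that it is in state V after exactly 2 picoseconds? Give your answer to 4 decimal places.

0.3050

Sum over the intermediate state after 1 picosecond:
P = P(state IV→state V)·P(state V→state V) + P(state IV→state III)·P(state III→state V) + P(state IV→state IV)·P(state IV→state V)
  = 0.4×0.2 + 0.15×0.3 + 0.45×0.4
  = 0.0800 + 0.0450 + 0.1800 = 0.3050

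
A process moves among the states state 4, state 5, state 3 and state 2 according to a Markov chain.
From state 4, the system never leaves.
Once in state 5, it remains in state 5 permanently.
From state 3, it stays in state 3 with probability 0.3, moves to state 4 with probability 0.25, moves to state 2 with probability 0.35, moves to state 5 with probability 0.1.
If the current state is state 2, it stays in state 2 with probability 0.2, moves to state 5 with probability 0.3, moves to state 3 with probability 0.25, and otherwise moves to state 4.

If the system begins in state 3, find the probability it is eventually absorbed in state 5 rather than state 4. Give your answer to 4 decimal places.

Let h(s) be the probability of absorption at state 5 starting from transient state s. Then h(state 5) = 1 and h(state 4) = 0. By first-step analysis:
h(state 3) = 0.25·0 + 0.1·1 + 0.3·h(state 3) + 0.35·h(state 2)
h(state 2) = 0.25·0 + 0.3·1 + 0.25·h(state 3) + 0.2·h(state 2)
Solving: h(state 3) = 0.3915, h(state 2) = 0.4974.
Starting from state 3, the probability is 0.3915.

0.3915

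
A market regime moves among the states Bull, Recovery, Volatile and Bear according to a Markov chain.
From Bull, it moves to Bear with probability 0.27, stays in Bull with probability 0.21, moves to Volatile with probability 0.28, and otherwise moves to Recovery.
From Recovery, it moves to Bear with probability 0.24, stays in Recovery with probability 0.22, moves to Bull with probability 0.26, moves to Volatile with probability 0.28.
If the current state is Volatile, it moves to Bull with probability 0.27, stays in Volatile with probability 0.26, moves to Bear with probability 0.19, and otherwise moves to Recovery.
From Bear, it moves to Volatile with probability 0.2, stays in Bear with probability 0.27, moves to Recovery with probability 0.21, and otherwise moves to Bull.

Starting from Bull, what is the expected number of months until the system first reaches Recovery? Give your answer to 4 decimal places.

4.1202

Let t(s) be the expected number of months to first reach Recovery from state s, with t(Recovery) = 0. Conditioning on the first month:
t(Bull) = 1 + 0.21·t(Bull) + 0.28·t(Volatile) + 0.27·t(Bear)
t(Volatile) = 1 + 0.27·t(Bull) + 0.26·t(Volatile) + 0.19·t(Bear)
t(Bear) = 1 + 0.32·t(Bull) + 0.2·t(Volatile) + 0.27·t(Bear)
Solving: t(Bull) = 4.1202, t(Volatile) = 3.9478, t(Bear) = 4.2576.
Expected months from Bull to Recovery: 4.1202.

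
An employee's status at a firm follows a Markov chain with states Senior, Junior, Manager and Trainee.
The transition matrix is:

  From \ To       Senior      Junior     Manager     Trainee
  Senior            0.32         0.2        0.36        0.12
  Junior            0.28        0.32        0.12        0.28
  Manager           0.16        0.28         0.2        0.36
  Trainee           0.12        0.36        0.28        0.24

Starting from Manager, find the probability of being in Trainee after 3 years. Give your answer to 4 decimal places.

Propagate the distribution vector 3 years from Manager.
After 0 years: (0.0000, 0.0000, 1.0000, 0.0000)
After 1 year: (0.1600, 0.2800, 0.2000, 0.3600)
After 2 years: (0.2048, 0.3072, 0.2320, 0.2560)
After 3 years: (0.2194, 0.2964, 0.2287, 0.2556)
P(in Trainee after 3 years) = 0.2556

0.2556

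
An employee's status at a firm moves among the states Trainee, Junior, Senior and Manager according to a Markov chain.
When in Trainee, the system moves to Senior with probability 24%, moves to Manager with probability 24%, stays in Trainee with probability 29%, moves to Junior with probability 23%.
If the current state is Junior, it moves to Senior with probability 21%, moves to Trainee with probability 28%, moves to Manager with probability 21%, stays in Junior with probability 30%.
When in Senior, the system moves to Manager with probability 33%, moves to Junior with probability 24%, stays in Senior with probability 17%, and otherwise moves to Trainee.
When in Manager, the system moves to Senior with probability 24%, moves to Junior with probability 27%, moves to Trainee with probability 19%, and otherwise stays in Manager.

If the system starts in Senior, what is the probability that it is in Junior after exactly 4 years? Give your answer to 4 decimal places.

Propagate the distribution vector 4 years from Senior.
After 0 years: (0.0000, 0.0000, 1.0000, 0.0000)
After 1 year: (0.2600, 0.2400, 0.1700, 0.3300)
After 2 years: (0.2495, 0.2617, 0.2209, 0.2679)
After 3 years: (0.2540, 0.2612, 0.2167, 0.2681)
After 4 years: (0.2541, 0.2612, 0.2170, 0.2678)
P(in Junior after 4 years) = 0.2612

0.2612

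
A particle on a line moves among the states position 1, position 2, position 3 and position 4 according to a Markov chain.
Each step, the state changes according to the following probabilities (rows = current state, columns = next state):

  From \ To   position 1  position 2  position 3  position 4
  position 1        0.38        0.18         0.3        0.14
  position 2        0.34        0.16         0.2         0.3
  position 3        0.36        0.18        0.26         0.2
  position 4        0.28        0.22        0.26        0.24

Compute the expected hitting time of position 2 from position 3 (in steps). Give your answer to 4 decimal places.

Let t(s) be the expected number of steps to first reach position 2 from state s, with t(position 2) = 0. Conditioning on the first step:
t(position 1) = 1 + 0.38·t(position 1) + 0.3·t(position 3) + 0.14·t(position 4)
t(position 3) = 1 + 0.36·t(position 1) + 0.26·t(position 3) + 0.2·t(position 4)
t(position 4) = 1 + 0.28·t(position 1) + 0.26·t(position 3) + 0.24·t(position 4)
Solving: t(position 1) = 5.3483, t(position 3) = 5.3347, t(position 4) = 5.1113.
Expected steps from position 3 to position 2: 5.3347.

5.3347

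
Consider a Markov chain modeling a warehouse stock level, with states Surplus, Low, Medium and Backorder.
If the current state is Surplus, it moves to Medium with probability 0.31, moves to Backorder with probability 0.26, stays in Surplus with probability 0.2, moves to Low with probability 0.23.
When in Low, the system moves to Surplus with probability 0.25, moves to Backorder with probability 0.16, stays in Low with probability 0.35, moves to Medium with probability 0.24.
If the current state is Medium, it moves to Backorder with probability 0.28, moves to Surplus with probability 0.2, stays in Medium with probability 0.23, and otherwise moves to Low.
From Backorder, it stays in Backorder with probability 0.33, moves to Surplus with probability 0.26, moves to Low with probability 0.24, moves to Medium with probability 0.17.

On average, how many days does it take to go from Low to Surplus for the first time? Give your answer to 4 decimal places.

4.1469

Let t(s) be the expected number of days to first reach Surplus from state s, with t(Surplus) = 0. Conditioning on the first day:
t(Low) = 1 + 0.35·t(Low) + 0.24·t(Medium) + 0.16·t(Backorder)
t(Medium) = 1 + 0.29·t(Low) + 0.23·t(Medium) + 0.28·t(Backorder)
t(Backorder) = 1 + 0.24·t(Low) + 0.17·t(Medium) + 0.33·t(Backorder)
Solving: t(Low) = 4.1469, t(Medium) = 4.3442, t(Backorder) = 4.0802.
Expected days from Low to Surplus: 4.1469.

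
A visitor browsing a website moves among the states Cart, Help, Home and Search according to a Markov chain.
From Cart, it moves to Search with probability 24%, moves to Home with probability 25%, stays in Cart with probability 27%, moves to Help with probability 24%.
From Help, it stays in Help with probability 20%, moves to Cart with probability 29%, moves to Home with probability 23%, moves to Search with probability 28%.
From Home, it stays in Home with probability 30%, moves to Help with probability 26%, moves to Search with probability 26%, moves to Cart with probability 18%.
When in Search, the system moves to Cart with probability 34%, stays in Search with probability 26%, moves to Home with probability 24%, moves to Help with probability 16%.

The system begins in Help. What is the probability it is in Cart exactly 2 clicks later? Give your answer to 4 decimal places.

0.2729

Propagate the distribution vector 2 clicks from Help.
After 0 clicks: (0.0000, 1.0000, 0.0000, 0.0000)
After 1 click: (0.2900, 0.2000, 0.2300, 0.2800)
After 2 clicks: (0.2729, 0.2142, 0.2547, 0.2582)
P(in Cart after 2 clicks) = 0.2729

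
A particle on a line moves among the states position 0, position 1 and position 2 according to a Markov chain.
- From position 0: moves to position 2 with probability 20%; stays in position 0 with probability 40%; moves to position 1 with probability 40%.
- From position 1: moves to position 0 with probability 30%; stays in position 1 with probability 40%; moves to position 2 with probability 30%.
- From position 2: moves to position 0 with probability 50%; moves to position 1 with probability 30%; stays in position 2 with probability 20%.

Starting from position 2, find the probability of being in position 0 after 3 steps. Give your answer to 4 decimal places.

Propagate the distribution vector 3 steps from position 2.
After 0 steps: (0.0000, 0.0000, 1.0000)
After 1 step: (0.5000, 0.3000, 0.2000)
After 2 steps: (0.3900, 0.3800, 0.2300)
After 3 steps: (0.3850, 0.3770, 0.2380)
P(in position 0 after 3 steps) = 0.3850

0.3850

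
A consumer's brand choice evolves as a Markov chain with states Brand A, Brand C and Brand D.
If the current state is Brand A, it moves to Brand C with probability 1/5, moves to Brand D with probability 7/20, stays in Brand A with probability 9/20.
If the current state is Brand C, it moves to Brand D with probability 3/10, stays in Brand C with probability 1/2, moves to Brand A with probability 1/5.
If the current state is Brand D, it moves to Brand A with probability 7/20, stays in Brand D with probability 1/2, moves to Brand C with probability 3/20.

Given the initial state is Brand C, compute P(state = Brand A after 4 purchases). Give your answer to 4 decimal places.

0.3406

Propagate the distribution vector 4 purchases from Brand C.
After 0 purchases: (0.0000, 1.0000, 0.0000)
After 1 purchase: (0.2000, 0.5000, 0.3000)
After 2 purchases: (0.2950, 0.3350, 0.3700)
After 3 purchases: (0.3293, 0.2820, 0.3888)
After 4 purchases: (0.3406, 0.2652, 0.3942)
P(in Brand A after 4 purchases) = 0.3406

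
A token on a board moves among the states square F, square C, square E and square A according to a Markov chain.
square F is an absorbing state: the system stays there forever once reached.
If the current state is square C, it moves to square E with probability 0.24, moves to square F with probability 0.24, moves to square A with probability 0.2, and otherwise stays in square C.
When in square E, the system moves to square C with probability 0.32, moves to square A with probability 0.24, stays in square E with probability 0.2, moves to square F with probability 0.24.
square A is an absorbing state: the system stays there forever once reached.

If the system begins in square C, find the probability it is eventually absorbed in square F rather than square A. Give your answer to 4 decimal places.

0.5342

Let h(s) be the probability of absorption at square F starting from transient state s. Then h(square F) = 1 and h(square A) = 0. By first-step analysis:
h(square C) = 0.24·1 + 0.32·h(square C) + 0.24·h(square E) + 0.2·0
h(square E) = 0.24·1 + 0.32·h(square C) + 0.2·h(square E) + 0.24·0
Solving: h(square C) = 0.5342, h(square E) = 0.5137.
Starting from square C, the probability is 0.5342.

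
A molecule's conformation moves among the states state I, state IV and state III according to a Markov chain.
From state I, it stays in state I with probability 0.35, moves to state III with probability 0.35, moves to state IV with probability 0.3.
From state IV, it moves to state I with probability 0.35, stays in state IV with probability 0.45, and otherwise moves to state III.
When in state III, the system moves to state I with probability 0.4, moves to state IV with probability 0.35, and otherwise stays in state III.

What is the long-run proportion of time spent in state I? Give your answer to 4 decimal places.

0.3634

Let the stationary distribution be π with π = πP and π_1 + π_2 + π_3 = 1.
π_1 = 0.35·π_1 + 0.35·π_2 + 0.4·π_3
π_2 = 0.3·π_1 + 0.45·π_2 + 0.35·π_3
Solving with the normalization constraint gives π = (0.3634, 0.3687, 0.2679).
So the stationary probability of state I is 0.3634.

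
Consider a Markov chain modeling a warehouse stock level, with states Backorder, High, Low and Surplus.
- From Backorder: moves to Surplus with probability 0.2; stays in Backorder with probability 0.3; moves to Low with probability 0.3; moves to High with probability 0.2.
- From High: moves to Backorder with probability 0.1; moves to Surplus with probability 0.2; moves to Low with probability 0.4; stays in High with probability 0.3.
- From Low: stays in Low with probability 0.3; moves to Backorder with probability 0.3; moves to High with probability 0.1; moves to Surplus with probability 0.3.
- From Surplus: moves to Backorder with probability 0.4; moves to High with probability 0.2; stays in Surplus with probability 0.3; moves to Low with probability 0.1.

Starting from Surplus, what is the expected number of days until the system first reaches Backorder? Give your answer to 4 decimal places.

3.1250

Let t(s) be the expected number of days to first reach Backorder from state s, with t(Backorder) = 0. Conditioning on the first day:
t(High) = 1 + 0.3·t(High) + 0.4·t(Low) + 0.2·t(Surplus)
t(Low) = 1 + 0.1·t(High) + 0.3·t(Low) + 0.3·t(Surplus)
t(Surplus) = 1 + 0.2·t(High) + 0.1·t(Low) + 0.3·t(Surplus)
Solving: t(High) = 4.2500, t(Low) = 3.3750, t(Surplus) = 3.1250.
Expected days from Surplus to Backorder: 3.1250.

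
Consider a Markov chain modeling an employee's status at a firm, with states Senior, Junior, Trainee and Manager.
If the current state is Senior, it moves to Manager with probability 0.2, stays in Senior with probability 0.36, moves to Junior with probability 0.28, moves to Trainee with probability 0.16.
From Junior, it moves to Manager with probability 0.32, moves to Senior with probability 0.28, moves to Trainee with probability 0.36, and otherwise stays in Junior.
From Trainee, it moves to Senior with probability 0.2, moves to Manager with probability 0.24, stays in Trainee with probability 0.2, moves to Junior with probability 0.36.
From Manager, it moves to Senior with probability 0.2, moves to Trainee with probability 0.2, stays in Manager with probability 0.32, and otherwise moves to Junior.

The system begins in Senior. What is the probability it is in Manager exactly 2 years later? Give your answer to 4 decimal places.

0.2640

Propagate the distribution vector 2 years from Senior.
After 0 years: (1.0000, 0.0000, 0.0000, 0.0000)
After 1 year: (0.3600, 0.2800, 0.1600, 0.2000)
After 2 years: (0.2800, 0.2256, 0.2304, 0.2640)
P(in Manager after 2 years) = 0.2640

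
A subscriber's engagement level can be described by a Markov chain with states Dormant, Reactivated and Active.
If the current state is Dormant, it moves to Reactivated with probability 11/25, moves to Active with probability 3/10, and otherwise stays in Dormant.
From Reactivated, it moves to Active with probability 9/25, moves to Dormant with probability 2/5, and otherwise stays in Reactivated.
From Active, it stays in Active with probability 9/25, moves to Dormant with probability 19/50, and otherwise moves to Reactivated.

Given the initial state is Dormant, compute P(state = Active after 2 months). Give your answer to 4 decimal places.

Sum over the intermediate state after 1 month:
P = P(Dormant→Dormant)·P(Dormant→Active) + P(Dormant→Reactivated)·P(Reactivated→Active) + P(Dormant→Active)·P(Active→Active)
  = 0.26×0.3 + 0.44×0.36 + 0.3×0.36
  = 0.0780 + 0.1584 + 0.1080 = 0.3444

0.3444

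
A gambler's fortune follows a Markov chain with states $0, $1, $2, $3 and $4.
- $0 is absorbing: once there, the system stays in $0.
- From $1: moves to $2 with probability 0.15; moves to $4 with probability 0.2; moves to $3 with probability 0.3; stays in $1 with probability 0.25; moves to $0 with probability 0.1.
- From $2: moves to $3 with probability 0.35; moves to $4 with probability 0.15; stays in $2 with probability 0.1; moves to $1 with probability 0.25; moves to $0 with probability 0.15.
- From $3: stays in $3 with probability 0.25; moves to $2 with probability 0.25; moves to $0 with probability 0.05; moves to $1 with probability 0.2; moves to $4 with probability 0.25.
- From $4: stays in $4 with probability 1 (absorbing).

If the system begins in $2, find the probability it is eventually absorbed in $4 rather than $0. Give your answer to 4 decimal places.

0.6416

Let h(s) be the probability of absorption at $4 starting from transient state s. Then h($4) = 1 and h($0) = 0. By first-step analysis:
h($1) = 0.1·0 + 0.25·h($1) + 0.15·h($2) + 0.3·h($3) + 0.2·1
h($2) = 0.15·0 + 0.25·h($1) + 0.1·h($2) + 0.35·h($3) + 0.15·1
h($3) = 0.05·0 + 0.2·h($1) + 0.25·h($2) + 0.25·h($3) + 0.25·1
Solving: h($1) = 0.6872, h($2) = 0.6416, h($3) = 0.7304.
Starting from $2, the probability is 0.6416.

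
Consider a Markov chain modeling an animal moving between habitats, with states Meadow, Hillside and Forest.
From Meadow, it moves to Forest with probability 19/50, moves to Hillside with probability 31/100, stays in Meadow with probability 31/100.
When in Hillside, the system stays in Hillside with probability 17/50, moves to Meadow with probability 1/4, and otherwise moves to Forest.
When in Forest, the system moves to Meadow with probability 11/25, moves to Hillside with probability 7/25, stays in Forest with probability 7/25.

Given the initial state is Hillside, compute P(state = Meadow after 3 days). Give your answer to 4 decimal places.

0.3369

Propagate the distribution vector 3 days from Hillside.
After 0 days: (0.0000, 1.0000, 0.0000)
After 1 day: (0.2500, 0.3400, 0.4100)
After 2 days: (0.3429, 0.3079, 0.3492)
After 3 days: (0.3369, 0.3088, 0.3543)
P(in Meadow after 3 days) = 0.3369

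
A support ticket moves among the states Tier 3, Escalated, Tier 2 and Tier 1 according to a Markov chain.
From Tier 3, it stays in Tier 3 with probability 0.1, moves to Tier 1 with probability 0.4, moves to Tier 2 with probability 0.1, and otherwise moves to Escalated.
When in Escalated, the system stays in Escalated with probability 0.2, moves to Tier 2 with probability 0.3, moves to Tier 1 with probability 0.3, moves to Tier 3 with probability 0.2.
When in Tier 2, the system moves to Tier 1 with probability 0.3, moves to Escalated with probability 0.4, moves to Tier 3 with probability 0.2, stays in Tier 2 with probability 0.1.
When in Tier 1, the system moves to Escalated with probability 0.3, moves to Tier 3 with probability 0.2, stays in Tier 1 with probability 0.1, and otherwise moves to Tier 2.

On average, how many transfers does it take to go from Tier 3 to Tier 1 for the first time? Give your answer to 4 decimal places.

Let t(s) be the expected number of transfers to first reach Tier 1 from state s, with t(Tier 1) = 0. Conditioning on the first transfer:
t(Tier 3) = 1 + 0.1·t(Tier 3) + 0.4·t(Escalated) + 0.1·t(Tier 2)
t(Escalated) = 1 + 0.2·t(Tier 3) + 0.2·t(Escalated) + 0.3·t(Tier 2)
t(Tier 2) = 1 + 0.2·t(Tier 3) + 0.4·t(Escalated) + 0.1·t(Tier 2)
Solving: t(Tier 3) = 2.8571, t(Escalated) = 3.1429, t(Tier 2) = 3.1429.
Expected transfers from Tier 3 to Tier 1: 2.8571.

2.8571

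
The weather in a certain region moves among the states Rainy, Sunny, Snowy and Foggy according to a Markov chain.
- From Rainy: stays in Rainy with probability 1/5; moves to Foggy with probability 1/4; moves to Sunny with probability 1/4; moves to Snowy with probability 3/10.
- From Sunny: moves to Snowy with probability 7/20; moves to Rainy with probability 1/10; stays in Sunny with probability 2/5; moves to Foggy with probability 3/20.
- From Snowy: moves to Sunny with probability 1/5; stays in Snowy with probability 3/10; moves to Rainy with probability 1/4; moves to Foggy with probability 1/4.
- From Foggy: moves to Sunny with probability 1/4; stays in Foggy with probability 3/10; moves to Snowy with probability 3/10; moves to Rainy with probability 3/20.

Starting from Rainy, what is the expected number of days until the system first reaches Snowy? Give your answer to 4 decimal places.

Let t(s) be the expected number of days to first reach Snowy from state s, with t(Snowy) = 0. Conditioning on the first day:
t(Rainy) = 1 + 0.2·t(Rainy) + 0.25·t(Sunny) + 0.25·t(Foggy)
t(Sunny) = 1 + 0.1·t(Rainy) + 0.4·t(Sunny) + 0.15·t(Foggy)
t(Foggy) = 1 + 0.15·t(Rainy) + 0.25·t(Sunny) + 0.3·t(Foggy)
Solving: t(Rainy) = 3.1776, t(Sunny) = 2.9907, t(Foggy) = 3.1776.
Expected days from Rainy to Snowy: 3.1776.

3.1776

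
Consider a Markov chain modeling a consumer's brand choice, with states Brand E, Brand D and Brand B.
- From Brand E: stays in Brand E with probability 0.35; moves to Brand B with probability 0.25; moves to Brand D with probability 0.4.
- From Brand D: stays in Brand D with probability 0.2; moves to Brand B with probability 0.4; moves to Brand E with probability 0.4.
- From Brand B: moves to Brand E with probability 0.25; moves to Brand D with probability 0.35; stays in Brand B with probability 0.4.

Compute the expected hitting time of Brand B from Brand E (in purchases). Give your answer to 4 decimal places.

3.3333

Let t(s) be the expected number of purchases to first reach Brand B from state s, with t(Brand B) = 0. Conditioning on the first purchase:
t(Brand E) = 1 + 0.35·t(Brand E) + 0.4·t(Brand D)
t(Brand D) = 1 + 0.4·t(Brand E) + 0.2·t(Brand D)
Solving: t(Brand E) = 3.3333, t(Brand D) = 2.9167.
Expected purchases from Brand E to Brand B: 3.3333.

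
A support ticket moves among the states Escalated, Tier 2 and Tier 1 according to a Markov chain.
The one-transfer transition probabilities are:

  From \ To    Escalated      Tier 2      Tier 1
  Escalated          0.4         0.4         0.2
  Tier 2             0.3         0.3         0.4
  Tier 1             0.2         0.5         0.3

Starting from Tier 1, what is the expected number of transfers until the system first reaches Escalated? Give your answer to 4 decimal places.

Let t(s) be the expected number of transfers to first reach Escalated from state s, with t(Escalated) = 0. Conditioning on the first transfer:
t(Tier 2) = 1 + 0.3·t(Tier 2) + 0.4·t(Tier 1)
t(Tier 1) = 1 + 0.5·t(Tier 2) + 0.3·t(Tier 1)
Solving: t(Tier 2) = 3.7931, t(Tier 1) = 4.1379.
Expected transfers from Tier 1 to Escalated: 4.1379.

4.1379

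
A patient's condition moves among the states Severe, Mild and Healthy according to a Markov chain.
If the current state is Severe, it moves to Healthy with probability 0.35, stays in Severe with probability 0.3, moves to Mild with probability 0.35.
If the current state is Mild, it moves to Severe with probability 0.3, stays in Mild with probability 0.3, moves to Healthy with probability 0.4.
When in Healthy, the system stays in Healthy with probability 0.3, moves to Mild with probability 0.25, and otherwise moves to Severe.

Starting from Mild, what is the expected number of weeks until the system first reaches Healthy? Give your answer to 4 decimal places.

Let t(s) be the expected number of weeks to first reach Healthy from state s, with t(Healthy) = 0. Conditioning on the first week:
t(Severe) = 1 + 0.3·t(Severe) + 0.35·t(Mild)
t(Mild) = 1 + 0.3·t(Severe) + 0.3·t(Mild)
Solving: t(Severe) = 2.7273, t(Mild) = 2.5974.
Expected weeks from Mild to Healthy: 2.5974.

2.5974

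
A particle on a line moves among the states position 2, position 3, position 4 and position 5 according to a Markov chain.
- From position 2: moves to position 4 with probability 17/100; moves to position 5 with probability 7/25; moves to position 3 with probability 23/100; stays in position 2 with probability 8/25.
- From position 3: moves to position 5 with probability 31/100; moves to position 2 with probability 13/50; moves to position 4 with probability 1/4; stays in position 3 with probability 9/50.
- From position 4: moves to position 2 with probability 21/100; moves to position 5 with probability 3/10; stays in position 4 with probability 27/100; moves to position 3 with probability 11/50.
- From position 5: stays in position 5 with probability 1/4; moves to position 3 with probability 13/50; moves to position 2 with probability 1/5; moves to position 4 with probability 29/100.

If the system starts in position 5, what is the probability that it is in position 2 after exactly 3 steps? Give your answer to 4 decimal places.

Propagate the distribution vector 3 steps from position 5.
After 0 steps: (0.0000, 0.0000, 0.0000, 1.0000)
After 1 step: (0.2000, 0.2600, 0.2900, 0.2500)
After 2 steps: (0.2425, 0.2216, 0.2498, 0.2861)
After 3 steps: (0.2449, 0.2250, 0.2470, 0.2831)
P(in position 2 after 3 steps) = 0.2449

0.2449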